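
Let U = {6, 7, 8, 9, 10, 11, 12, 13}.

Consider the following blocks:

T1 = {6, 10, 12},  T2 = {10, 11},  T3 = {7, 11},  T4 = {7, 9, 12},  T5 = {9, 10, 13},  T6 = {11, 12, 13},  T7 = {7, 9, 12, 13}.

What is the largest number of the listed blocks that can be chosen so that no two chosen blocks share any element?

2

T1, T3 are pairwise disjoint (T1={6,10,12}; T3={7,11}).
Every remaining block overlaps one of these, and no 3 of the listed blocks are pairwise disjoint, so 2 is the maximum.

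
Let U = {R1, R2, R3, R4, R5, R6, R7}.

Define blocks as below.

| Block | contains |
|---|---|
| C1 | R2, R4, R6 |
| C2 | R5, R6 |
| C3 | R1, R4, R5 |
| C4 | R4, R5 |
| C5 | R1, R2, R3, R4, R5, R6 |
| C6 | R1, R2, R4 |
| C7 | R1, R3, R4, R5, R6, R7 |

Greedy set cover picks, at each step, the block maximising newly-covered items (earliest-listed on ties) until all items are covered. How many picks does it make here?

2

Greedy: pick C5 (covers 6 new) → pick C7 (covers 1 new). Total picks: 2.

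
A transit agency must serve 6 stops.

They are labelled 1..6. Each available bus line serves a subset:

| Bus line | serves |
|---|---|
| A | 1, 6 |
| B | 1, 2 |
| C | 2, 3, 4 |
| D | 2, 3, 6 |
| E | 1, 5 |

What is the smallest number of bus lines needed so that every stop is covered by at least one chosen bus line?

3

C and D and E together: C ∪ D ∪ E = {1, 2, 3, 4, 5, 6} — every stop is covered.
Only C contains 4, so C is forced; the remaining 3 stops need at least 2 more bus lines (each remaining bus line adds at most 2) — so at least 3 bus lines are needed, and 3 is optimal.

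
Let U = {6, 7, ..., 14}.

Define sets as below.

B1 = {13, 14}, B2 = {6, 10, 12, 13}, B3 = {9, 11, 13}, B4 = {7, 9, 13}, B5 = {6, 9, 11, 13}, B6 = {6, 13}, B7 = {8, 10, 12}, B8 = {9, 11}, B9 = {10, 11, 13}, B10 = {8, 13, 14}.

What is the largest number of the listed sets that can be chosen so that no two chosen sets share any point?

3

B1, B7, B8 are pairwise disjoint (B1={13,14}; B7={8,10,12}; B8={9,11}).
Every remaining set overlaps one of these, and no 4 of the listed sets are pairwise disjoint, so 3 is the maximum.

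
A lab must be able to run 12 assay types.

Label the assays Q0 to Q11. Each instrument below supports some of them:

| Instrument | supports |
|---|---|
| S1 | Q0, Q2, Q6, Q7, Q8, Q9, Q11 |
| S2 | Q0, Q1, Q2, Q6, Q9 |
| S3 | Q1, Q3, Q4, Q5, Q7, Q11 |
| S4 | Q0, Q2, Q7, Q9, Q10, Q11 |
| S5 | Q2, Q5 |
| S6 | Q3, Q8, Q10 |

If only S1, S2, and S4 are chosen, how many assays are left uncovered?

Union of S1, S2, S4 = {Q0, Q1, Q2, Q6, Q7, Q8, Q9, Q10, Q11}.
Not covered: Q3, Q4, Q5 — 3 assays.

3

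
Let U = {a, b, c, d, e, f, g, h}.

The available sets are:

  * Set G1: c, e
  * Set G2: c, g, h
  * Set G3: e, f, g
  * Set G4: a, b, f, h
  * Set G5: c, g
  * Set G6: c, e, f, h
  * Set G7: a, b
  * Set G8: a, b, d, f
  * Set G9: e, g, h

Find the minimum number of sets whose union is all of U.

3

G2 and G6 and G8 together: G2 ∪ G6 ∪ G8 = {a, b, c, d, e, f, g, h} — every point is covered.
Only G8 contains d, so G8 is forced; the remaining 4 points need at least 2 more sets (each remaining set adds at most 3) — so at least 3 sets are needed, and 3 is optimal.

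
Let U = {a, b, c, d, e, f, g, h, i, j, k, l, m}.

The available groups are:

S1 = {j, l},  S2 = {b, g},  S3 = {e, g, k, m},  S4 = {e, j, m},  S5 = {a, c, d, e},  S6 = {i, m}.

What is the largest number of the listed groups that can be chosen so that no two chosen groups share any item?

S1, S2, S5, S6 are pairwise disjoint (S1={j,l}; S2={b,g}; S5={a,c,d,e}; S6={i,m}).
Every remaining group overlaps one of these, and no 5 of the listed groups are pairwise disjoint, so 4 is the maximum.

4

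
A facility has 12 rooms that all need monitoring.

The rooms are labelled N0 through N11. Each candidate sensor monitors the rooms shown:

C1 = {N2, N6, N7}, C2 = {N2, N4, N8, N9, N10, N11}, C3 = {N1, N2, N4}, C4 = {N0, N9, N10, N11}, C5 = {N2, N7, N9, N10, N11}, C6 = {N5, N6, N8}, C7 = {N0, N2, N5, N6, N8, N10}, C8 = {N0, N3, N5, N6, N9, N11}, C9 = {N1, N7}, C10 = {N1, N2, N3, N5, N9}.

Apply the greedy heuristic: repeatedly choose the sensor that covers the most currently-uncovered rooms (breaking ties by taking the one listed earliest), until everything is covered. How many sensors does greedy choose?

Greedy: pick C2 (covers 6 new) → pick C8 (covers 4 new) → pick C9 (covers 2 new). Total picks: 3.

3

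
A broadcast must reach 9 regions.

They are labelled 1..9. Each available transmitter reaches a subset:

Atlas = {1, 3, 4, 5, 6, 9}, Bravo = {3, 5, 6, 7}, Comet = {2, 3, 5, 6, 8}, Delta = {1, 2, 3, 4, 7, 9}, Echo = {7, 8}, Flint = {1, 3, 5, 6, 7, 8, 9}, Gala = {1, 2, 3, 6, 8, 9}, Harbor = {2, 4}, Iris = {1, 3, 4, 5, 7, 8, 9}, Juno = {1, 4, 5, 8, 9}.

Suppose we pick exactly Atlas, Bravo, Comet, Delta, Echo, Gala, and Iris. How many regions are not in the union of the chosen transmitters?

Union of Atlas, Bravo, Comet, Delta, Echo, Gala, Iris = {1, 2, 3, 4, 5, 6, 7, 8, 9} — that's every region, so 0 are uncovered.

0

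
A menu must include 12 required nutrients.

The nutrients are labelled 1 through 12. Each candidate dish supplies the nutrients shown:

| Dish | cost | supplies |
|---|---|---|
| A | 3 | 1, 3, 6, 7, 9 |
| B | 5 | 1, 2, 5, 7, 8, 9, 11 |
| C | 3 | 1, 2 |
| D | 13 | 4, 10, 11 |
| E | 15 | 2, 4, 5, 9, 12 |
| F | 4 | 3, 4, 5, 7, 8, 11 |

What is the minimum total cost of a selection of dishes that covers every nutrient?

35

A, D, E, F together cover every nutrient (A ∪ D ∪ E ∪ F = {1, 2, 3, 4, 5, 6, 7, 8, 9, 10, 11, 12}); total cost 3 + 13 + 15 + 4 = 35.
The greedy pick A, F, C, D, E costs 38; no covering selection beats 35.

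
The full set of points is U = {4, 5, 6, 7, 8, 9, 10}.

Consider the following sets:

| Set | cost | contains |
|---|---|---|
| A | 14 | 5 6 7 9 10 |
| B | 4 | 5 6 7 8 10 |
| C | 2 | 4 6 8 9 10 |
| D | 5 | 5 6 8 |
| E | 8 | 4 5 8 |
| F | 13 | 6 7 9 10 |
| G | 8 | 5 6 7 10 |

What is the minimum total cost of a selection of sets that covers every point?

B, C together cover every point (B ∪ C = {4, 5, 6, 7, 8, 9, 10}); total cost 4 + 2 = 6.
No covering selection has total cost below 6.

6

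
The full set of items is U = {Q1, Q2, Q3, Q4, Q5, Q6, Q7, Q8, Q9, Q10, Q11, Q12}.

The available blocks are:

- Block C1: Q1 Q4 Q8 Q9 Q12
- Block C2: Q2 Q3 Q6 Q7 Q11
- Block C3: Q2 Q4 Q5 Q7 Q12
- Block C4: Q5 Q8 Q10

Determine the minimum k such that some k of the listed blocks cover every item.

C1 and C2 and C4 together: C1 ∪ C2 ∪ C4 = {Q1, Q2, Q3, Q4, Q5, Q6, Q7, Q8, Q9, Q10, Q11, Q12} — every item is covered.
Each block has at most 5 items, and 2·5 = 10 < 12 — so at least 3 blocks are needed, and 3 is optimal.

3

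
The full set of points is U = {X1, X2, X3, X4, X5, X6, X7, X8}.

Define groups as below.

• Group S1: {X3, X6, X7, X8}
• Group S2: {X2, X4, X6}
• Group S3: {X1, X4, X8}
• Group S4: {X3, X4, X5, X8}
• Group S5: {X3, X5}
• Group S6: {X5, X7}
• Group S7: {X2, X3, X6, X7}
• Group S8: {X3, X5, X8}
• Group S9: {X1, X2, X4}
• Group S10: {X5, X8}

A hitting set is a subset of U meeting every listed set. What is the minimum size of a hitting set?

3

H = {X4, X5, X7} meets every group (each contains at least one member of H), and |H| = 3.
No choice of 2 points meets every group, so 3 is the minimum.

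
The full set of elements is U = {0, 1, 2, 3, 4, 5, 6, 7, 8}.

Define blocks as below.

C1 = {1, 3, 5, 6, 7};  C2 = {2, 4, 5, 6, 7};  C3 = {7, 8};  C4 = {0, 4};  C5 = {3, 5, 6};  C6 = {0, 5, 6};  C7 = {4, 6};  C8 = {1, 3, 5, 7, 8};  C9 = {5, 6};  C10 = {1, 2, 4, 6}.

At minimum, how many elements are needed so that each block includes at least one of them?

3

The 3 elements {4, 6, 8} hit every block.
The blocks C3, C4, C9 are pairwise disjoint, so any hitting set needs a separate element for each — at least 3. Hence 3 is optimal.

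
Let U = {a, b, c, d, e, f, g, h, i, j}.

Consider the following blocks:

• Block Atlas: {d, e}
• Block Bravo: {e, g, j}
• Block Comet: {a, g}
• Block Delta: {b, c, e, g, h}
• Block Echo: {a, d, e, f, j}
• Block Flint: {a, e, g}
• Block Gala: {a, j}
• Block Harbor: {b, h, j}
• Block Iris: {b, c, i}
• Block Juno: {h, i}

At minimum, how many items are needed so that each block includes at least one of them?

4

The 4 items {e, g, i, j} hit every block.
No choice of 3 items meets every block, so 4 is the minimum.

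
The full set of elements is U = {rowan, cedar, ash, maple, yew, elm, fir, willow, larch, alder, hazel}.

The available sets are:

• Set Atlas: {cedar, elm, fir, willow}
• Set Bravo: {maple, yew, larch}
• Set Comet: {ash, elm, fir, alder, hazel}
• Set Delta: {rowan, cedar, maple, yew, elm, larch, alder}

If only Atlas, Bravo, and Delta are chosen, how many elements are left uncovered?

2

Union of Atlas, Bravo, Delta = {rowan, cedar, maple, yew, elm, fir, willow, larch, alder}.
Not covered: ash, hazel — 2 elements.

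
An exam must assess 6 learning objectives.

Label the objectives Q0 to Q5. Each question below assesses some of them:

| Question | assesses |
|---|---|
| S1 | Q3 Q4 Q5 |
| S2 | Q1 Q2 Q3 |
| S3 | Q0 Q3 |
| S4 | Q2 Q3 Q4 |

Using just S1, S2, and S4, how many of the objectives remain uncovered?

Union of S1, S2, S4 = {Q1, Q2, Q3, Q4, Q5}.
Not covered: Q0 — 1 objective.

1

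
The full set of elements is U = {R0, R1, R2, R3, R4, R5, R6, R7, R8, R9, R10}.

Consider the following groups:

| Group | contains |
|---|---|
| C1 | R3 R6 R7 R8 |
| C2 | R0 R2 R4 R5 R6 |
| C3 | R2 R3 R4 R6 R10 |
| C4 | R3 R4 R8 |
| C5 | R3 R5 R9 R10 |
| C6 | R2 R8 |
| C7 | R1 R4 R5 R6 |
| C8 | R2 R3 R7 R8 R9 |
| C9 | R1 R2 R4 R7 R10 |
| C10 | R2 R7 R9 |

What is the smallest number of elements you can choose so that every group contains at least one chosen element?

The 3 elements {R2, R3, R5} hit every group.
No choice of 2 elements meets every group, so 3 is the minimum.

3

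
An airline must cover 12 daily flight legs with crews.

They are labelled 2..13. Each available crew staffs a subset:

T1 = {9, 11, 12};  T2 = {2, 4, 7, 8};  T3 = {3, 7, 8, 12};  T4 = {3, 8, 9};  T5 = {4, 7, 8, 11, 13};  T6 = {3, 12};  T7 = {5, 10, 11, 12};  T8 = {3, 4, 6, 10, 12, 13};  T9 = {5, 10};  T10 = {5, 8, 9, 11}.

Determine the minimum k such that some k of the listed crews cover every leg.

3

Take {T2, T8, T10}. Their union is {2, 3, 4, 5, 6, 7, 8, 9, 10, 11, 12, 13}, which is all 12 legs.
Only T2 contains 2, so T2 is forced; the remaining 8 legs need at least 2 more crews (each remaining crew adds at most 5) — so at least 3 crews are needed, and 3 is optimal.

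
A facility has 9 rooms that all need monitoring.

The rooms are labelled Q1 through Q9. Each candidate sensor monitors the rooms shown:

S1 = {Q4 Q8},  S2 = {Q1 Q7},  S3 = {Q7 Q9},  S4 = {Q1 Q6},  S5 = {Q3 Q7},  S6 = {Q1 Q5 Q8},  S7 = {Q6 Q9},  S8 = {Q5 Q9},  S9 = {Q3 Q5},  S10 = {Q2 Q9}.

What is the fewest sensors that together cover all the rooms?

S1 and S2 and S7 and S9 and S10 together: S1 ∪ S2 ∪ S7 ∪ S9 ∪ S10 = {Q1, Q2, Q3, Q4, Q5, Q6, Q7, Q8, Q9} — every room is covered.
Only S1 contains Q4, so S1 is forced; the remaining 7 rooms need at least 4 more sensors (each remaining sensor adds at most 2) — so at least 5 sensors are needed, and 5 is optimal.

5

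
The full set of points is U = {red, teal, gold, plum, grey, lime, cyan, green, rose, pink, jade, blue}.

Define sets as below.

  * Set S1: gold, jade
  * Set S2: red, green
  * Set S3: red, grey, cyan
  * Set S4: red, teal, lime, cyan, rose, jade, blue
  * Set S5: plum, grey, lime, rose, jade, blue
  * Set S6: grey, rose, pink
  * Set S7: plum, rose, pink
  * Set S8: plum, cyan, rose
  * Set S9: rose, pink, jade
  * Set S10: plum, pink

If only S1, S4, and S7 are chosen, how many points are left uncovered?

Union of S1, S4, S7 = {red, teal, gold, plum, lime, cyan, rose, pink, jade, blue}.
Not covered: grey, green — 2 points.

2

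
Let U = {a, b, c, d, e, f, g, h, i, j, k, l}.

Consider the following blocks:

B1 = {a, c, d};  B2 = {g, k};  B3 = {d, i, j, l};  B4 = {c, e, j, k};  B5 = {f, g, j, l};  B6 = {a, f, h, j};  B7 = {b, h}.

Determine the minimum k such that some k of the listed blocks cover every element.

B3, B4, B5, B6, and B7 cover everything between them: the union {a, b, c, d, e, f, g, h, i, j, k, l} is all of U.
No 4 of the 7 blocks cover everything (all 35 combinations miss at least one element), so 5 is optimal.

5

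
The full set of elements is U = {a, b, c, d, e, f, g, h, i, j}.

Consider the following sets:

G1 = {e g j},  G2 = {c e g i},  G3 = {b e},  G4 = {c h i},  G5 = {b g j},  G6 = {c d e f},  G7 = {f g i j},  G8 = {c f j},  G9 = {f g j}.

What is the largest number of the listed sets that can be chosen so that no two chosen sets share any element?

G3, G4, G9 are pairwise disjoint (G3={b,e}; G4={c,h,i}; G9={f,g,j}).
Every remaining set overlaps one of these, and no 4 of the listed sets are pairwise disjoint, so 3 is the maximum.

3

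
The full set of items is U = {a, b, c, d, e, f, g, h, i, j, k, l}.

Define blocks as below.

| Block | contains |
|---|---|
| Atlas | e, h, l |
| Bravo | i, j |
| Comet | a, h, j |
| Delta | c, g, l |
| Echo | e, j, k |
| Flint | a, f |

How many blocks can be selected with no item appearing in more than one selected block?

3

Delta, Echo, Flint are pairwise disjoint (Delta={c,g,l}; Echo={e,j,k}; Flint={a,f}).
Every remaining block overlaps one of these, and no 4 of the listed blocks are pairwise disjoint, so 3 is the maximum.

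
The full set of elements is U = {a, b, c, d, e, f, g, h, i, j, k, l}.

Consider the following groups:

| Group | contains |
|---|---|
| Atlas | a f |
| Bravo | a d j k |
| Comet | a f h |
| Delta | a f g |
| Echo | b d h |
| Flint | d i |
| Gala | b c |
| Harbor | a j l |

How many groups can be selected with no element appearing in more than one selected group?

Atlas, Flint, Gala are pairwise disjoint (Atlas={a,f}; Flint={d,i}; Gala={b,c}).
Every remaining group overlaps one of these, and no 4 of the listed groups are pairwise disjoint, so 3 is the maximum.

3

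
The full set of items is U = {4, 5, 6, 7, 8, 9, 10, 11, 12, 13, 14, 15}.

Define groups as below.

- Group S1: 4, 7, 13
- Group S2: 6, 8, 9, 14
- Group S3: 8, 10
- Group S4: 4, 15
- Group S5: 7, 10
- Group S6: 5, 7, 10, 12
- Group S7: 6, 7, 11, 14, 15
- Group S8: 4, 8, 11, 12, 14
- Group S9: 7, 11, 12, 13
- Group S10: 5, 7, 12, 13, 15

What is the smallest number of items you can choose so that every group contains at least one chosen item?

3

Take H = {7, 8, 15}. Each listed group contains at least one of these, so H is a hitting set of size 3.
The groups S2, S4, S6 are pairwise disjoint, so any hitting set needs a separate item for each — at least 3. Hence 3 is optimal.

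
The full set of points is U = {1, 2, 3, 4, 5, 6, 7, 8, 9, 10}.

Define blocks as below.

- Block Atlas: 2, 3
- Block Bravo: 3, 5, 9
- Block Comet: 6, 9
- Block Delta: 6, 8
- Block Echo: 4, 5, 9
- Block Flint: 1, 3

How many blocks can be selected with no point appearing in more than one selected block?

Atlas, Delta, Echo are pairwise disjoint (Atlas={2,3}; Delta={6,8}; Echo={4,5,9}).
Every remaining block overlaps one of these, and no 4 of the listed blocks are pairwise disjoint, so 3 is the maximum.

3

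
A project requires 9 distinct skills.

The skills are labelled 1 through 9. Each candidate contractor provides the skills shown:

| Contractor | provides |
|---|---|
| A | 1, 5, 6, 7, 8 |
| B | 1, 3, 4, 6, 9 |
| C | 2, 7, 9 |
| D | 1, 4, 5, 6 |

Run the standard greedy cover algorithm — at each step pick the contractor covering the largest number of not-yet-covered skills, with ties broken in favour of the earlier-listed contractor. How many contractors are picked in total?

3

Greedy: pick A (covers 5 new) → pick B (covers 3 new) → pick C (covers 1 new). Total picks: 3.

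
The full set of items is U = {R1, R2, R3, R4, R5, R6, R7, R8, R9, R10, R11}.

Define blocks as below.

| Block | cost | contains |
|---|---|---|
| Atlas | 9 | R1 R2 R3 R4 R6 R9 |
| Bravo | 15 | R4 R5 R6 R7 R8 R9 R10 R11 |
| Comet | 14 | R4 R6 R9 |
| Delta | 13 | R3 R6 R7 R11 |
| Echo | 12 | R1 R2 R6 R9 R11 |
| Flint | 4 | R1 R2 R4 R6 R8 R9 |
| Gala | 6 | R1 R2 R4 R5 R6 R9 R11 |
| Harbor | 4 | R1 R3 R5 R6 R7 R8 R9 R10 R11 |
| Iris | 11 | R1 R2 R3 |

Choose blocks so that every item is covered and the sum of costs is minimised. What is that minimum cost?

Flint, Harbor together cover every item (Flint ∪ Harbor = {R1, R2, R3, R4, R5, R6, R7, R8, R9, R10, R11}); total cost 4 + 4 = 8.
No covering selection has total cost below 8.

8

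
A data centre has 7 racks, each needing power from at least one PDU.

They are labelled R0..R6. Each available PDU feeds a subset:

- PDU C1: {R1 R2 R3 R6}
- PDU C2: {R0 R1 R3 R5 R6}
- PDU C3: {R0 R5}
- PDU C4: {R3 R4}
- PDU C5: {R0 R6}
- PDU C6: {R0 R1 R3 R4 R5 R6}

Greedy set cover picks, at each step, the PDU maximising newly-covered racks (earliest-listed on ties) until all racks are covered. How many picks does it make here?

Greedy: pick C6 (covers 6 new) → pick C1 (covers 1 new). Total picks: 2.

2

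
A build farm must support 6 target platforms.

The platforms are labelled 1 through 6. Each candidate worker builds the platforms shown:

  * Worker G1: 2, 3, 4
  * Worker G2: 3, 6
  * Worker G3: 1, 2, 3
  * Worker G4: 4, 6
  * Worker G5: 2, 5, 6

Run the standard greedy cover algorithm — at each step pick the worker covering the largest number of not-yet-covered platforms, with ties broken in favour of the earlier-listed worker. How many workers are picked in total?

Greedy: pick G1 (covers 3 new) → pick G5 (covers 2 new) → pick G3 (covers 1 new). Total picks: 3.

3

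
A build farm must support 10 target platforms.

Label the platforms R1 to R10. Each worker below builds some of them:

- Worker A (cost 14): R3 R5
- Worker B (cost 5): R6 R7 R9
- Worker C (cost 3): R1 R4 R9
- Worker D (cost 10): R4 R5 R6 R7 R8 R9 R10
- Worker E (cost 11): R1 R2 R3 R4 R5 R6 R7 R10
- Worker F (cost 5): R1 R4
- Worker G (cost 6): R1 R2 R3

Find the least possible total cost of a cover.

D, G together cover every platform (D ∪ G = {R1, R2, R3, R4, R5, R6, R7, R8, R9, R10}); total cost 10 + 6 = 16.
The greedy pick C, E, D costs 24; no covering selection beats 16.

16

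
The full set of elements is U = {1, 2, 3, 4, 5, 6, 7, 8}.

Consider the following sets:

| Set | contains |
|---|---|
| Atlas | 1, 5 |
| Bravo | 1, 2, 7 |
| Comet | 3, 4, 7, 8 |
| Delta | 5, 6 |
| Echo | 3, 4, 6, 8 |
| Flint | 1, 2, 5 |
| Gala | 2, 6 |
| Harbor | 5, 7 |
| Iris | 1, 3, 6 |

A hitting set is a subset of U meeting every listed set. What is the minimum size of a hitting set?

3

H = {5, 6, 7} meets every set (each contains at least one member of H), and |H| = 3.
The sets Atlas, Comet, Gala are pairwise disjoint, so any hitting set needs a separate element for each — at least 3. Hence 3 is optimal.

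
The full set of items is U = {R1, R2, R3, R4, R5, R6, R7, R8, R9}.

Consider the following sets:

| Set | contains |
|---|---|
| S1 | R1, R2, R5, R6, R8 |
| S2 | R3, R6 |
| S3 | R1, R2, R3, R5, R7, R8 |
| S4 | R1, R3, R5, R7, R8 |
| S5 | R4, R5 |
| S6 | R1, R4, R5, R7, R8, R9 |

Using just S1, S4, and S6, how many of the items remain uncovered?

Union of S1, S4, S6 = {R1, R2, R3, R4, R5, R6, R7, R8, R9} — that's every item, so 0 are uncovered.

0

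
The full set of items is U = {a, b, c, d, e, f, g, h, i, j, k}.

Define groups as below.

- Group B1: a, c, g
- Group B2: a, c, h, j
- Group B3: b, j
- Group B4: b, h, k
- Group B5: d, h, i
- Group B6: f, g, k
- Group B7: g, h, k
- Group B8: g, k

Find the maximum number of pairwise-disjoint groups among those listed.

3

B3, B5, B8 are pairwise disjoint (B3={b,j}; B5={d,h,i}; B8={g,k}).
Every remaining group overlaps one of these, and no 4 of the listed groups are pairwise disjoint, so 3 is the maximum.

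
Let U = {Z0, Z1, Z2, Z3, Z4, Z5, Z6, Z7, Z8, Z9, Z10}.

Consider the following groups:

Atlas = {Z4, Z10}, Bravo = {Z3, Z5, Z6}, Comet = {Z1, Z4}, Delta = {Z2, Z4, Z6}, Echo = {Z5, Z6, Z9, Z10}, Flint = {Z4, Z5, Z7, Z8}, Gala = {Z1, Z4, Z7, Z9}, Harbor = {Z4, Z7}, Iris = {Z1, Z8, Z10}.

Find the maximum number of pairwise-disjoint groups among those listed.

3

Bravo, Harbor, Iris are pairwise disjoint (Bravo={Z3,Z5,Z6}; Harbor={Z4,Z7}; Iris={Z1,Z8,Z10}).
Every remaining group overlaps one of these, and no 4 of the listed groups are pairwise disjoint, so 3 is the maximum.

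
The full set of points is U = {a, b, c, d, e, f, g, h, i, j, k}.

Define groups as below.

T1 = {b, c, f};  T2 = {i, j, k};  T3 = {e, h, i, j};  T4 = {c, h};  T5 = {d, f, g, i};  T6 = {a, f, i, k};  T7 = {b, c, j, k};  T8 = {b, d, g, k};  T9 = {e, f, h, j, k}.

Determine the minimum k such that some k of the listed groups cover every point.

Take {T3, T6, T7, T8}. Their union is {a, b, c, d, e, f, g, h, i, j, k}, which is all 11 points.
Only T6 contains a, so T6 is forced; the remaining 7 points need at least 3 more groups (each remaining group adds at most 3) — so at least 4 groups are needed, and 4 is optimal.

4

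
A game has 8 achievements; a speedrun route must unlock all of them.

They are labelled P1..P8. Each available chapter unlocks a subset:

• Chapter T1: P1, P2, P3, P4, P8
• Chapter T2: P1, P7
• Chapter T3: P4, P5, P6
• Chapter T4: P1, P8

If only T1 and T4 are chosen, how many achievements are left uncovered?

3

Union of T1, T4 = {P1, P2, P3, P4, P8}.
Not covered: P5, P6, P7 — 3 achievements.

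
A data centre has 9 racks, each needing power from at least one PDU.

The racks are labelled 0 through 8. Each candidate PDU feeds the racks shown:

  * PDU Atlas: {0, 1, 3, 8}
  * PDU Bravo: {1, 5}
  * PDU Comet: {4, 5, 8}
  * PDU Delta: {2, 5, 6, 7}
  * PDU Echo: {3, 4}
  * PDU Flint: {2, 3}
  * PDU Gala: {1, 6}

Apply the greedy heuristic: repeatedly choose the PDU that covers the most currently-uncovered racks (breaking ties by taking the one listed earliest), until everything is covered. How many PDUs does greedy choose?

3

Greedy: pick Atlas (covers 4 new) → pick Delta (covers 4 new) → pick Comet (covers 1 new). Total picks: 3.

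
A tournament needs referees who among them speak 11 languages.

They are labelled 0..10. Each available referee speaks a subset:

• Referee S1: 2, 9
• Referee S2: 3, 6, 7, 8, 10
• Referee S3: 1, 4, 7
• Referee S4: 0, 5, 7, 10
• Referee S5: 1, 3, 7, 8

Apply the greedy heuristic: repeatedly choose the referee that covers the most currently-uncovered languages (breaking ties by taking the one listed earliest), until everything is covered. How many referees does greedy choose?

4

Greedy: pick S2 (covers 5 new) → pick S1 (covers 2 new) → pick S3 (covers 2 new) → pick S4 (covers 2 new). Total picks: 4.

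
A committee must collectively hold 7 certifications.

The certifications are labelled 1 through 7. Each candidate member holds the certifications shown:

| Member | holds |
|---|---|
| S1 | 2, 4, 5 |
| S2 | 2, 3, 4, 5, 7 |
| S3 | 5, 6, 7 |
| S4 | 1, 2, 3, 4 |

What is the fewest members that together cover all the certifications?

S3 and S4 together: S3 ∪ S4 = {1, 2, 3, 4, 5, 6, 7} — every certification is covered.
No single member has all 7 certifications (the largest, S2, has 5), so 2 is optimal.

2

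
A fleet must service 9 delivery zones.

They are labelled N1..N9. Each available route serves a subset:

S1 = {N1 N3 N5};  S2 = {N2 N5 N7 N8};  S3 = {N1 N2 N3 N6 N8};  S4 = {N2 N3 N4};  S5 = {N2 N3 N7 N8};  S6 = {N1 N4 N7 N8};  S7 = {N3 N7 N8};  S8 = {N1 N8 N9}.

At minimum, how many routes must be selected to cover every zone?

4

S2 and S3 and S4 and S8 together: S2 ∪ S3 ∪ S4 ∪ S8 = {N1, N2, N3, N4, N5, N6, N7, N8, N9} — every zone is covered.
No 3 of the 8 routes cover everything (all 56 combinations miss at least one zone), so 4 is optimal.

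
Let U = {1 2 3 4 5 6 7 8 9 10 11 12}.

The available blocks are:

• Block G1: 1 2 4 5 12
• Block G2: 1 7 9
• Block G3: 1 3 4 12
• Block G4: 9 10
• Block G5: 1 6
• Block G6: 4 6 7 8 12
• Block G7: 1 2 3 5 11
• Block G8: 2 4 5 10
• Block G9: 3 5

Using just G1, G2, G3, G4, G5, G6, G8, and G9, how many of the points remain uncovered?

Union of G1, G2, G3, G4, G5, G6, G8, G9 = {1, 2, 3, 4, 5, 6, 7, 8, 9, 10, 12}.
Not covered: 11 — 1 point.

1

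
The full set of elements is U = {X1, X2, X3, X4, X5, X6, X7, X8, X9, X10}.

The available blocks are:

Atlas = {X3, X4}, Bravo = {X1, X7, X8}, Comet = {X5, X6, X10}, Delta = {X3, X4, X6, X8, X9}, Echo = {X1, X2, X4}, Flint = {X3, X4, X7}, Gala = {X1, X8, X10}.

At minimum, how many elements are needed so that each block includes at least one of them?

H = {X1, X4, X6} meets every block (each contains at least one member of H), and |H| = 3.
The blocks Atlas, Bravo, Comet are pairwise disjoint, so any hitting set needs a separate element for each — at least 3. Hence 3 is optimal.

3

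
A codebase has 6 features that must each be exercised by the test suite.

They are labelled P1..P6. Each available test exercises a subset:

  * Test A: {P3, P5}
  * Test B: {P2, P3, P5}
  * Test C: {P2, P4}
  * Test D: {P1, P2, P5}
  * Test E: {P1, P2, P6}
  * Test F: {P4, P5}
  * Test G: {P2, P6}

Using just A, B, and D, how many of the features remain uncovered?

2

Union of A, B, D = {P1, P2, P3, P5}.
Not covered: P4, P6 — 2 features.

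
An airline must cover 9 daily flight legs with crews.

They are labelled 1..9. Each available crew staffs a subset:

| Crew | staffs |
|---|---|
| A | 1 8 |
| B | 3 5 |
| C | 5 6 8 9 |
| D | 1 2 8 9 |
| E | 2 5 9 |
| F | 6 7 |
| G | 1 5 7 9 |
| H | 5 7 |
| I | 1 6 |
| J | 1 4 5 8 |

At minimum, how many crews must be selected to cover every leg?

B and E and F and J together: B ∪ E ∪ F ∪ J = {1, 2, 3, 4, 5, 6, 7, 8, 9} — every leg is covered.
Only J contains 4, so J is forced; the remaining 5 legs need at least 3 more crews (each remaining crew adds at most 2) — so at least 4 crews are needed, and 4 is optimal.

4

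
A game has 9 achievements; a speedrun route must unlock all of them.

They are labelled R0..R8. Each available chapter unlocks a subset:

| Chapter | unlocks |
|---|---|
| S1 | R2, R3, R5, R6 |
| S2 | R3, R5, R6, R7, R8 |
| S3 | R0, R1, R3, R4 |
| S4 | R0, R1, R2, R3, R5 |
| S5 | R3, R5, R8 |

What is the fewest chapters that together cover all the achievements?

3

S1 and S2 and S3 together: S1 ∪ S2 ∪ S3 = {R0, R1, R2, R3, R4, R5, R6, R7, R8} — every achievement is covered.
Only S3 contains R4, so S3 is forced; the remaining 5 achievements need at least 2 more chapters (each remaining chapter adds at most 4) — so at least 3 chapters are needed, and 3 is optimal.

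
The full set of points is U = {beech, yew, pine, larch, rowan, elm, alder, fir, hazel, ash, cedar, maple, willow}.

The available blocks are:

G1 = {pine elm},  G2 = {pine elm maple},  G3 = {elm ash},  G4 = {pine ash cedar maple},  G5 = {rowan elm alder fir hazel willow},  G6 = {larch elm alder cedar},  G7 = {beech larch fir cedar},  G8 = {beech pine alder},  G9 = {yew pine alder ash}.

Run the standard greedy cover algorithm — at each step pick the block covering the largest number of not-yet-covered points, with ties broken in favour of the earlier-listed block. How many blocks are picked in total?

Greedy: pick G5 (covers 6 new) → pick G4 (covers 4 new) → pick G7 (covers 2 new) → pick G9 (covers 1 new). Total picks: 4.

4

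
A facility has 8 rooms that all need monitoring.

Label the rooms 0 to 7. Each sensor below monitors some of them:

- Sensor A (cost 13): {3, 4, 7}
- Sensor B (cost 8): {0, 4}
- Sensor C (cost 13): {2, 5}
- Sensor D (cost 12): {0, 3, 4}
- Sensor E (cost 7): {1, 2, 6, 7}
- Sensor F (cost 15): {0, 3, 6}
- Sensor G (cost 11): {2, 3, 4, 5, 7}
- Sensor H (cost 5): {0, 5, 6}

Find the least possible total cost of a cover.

E, G, H together cover every room (E ∪ G ∪ H = {0, 1, 2, 3, 4, 5, 6, 7}); total cost 7 + 11 + 5 = 23.
No covering selection has total cost below 23.

23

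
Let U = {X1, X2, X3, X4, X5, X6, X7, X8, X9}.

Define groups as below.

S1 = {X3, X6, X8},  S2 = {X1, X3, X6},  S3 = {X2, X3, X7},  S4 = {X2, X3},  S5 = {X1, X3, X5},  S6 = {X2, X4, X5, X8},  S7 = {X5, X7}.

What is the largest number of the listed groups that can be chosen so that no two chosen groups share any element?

2

S1, S7 are pairwise disjoint (S1={X3,X6,X8}; S7={X5,X7}).
Every remaining group overlaps one of these, and no 3 of the listed groups are pairwise disjoint, so 2 is the maximum.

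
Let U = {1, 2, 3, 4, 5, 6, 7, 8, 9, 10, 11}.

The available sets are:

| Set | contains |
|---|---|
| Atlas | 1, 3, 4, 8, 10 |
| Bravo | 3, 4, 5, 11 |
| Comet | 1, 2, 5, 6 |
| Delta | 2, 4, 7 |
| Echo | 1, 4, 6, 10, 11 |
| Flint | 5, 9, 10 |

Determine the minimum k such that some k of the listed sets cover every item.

Atlas, Delta, Echo, and Flint cover everything between them: the union {1, 2, 3, 4, 5, 6, 7, 8, 9, 10, 11} is all of U.
No 3 of the 6 sets cover everything (all 20 combinations miss at least one item), so 4 is optimal.

4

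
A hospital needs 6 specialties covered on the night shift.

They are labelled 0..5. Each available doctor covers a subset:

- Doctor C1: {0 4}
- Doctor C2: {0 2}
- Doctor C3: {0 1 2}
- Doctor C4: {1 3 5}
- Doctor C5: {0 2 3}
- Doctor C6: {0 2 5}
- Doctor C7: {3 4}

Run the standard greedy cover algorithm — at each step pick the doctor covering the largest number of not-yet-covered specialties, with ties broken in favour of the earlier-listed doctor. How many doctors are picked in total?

3

Greedy: pick C3 (covers 3 new) → pick C4 (covers 2 new) → pick C1 (covers 1 new). Total picks: 3.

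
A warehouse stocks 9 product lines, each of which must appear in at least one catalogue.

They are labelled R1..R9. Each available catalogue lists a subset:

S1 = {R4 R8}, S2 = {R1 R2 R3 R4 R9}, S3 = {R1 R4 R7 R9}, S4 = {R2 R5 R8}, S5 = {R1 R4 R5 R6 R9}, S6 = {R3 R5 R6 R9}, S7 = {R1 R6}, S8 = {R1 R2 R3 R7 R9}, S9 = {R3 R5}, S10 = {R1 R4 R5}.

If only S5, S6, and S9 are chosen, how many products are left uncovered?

3

Union of S5, S6, S9 = {R1, R3, R4, R5, R6, R9}.
Not covered: R2, R7, R8 — 3 products.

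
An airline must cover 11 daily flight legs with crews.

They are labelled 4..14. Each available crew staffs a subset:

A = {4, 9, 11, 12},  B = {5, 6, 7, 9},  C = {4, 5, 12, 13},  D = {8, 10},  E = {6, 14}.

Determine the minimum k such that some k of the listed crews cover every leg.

5

A and B and C and D and E together: A ∪ B ∪ C ∪ D ∪ E = {4, 5, 6, 7, 8, 9, 10, 11, 12, 13, 14} — every leg is covered.
No 4 of the 5 crews cover everything (all 5 combinations miss at least one leg), so 5 is optimal.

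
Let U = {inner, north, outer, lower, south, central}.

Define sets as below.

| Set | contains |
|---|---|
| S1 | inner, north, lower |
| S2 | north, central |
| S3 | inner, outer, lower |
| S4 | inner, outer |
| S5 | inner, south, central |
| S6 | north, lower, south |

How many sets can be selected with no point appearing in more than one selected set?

S2, S4 are pairwise disjoint (S2={north,central}; S4={inner,outer}).
Every remaining set overlaps one of these, and no 3 of the listed sets are pairwise disjoint, so 2 is the maximum.

2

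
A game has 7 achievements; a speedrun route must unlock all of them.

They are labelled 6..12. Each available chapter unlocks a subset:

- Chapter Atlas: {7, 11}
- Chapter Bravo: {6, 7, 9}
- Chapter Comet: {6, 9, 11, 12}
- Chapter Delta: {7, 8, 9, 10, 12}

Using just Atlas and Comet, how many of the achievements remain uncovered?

Union of Atlas, Comet = {6, 7, 9, 11, 12}.
Not covered: 8, 10 — 2 achievements.

2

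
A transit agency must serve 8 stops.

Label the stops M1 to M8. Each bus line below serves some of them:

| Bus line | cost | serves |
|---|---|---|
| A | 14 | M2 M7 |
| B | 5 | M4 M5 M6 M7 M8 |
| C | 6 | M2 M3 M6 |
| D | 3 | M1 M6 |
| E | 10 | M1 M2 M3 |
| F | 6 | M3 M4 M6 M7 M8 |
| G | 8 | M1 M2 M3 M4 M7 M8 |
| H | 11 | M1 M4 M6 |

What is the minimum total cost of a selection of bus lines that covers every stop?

B, G together cover every stop (B ∪ G = {M1, M2, M3, M4, M5, M6, M7, M8}); total cost 5 + 8 = 13.
No covering selection has total cost below 13.

13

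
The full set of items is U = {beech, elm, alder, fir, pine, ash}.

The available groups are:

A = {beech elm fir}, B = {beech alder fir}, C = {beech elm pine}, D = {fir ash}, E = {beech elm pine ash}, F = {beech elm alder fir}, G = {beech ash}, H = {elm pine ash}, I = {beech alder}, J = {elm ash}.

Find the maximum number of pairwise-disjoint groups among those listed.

2

B, H are pairwise disjoint (B={beech,alder,fir}; H={elm,pine,ash}).
Every remaining group overlaps one of these, and no 3 of the listed groups are pairwise disjoint, so 2 is the maximum.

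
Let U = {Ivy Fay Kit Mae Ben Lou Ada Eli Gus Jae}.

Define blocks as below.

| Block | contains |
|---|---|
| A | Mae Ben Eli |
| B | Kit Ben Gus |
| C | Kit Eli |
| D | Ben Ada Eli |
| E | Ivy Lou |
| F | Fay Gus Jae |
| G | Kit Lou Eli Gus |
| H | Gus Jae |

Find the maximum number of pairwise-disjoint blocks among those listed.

A, E, F are pairwise disjoint (A={Mae,Ben,Eli}; E={Ivy,Lou}; F={Fay,Gus,Jae}).
Every remaining block overlaps one of these, and no 4 of the listed blocks are pairwise disjoint, so 3 is the maximum.

3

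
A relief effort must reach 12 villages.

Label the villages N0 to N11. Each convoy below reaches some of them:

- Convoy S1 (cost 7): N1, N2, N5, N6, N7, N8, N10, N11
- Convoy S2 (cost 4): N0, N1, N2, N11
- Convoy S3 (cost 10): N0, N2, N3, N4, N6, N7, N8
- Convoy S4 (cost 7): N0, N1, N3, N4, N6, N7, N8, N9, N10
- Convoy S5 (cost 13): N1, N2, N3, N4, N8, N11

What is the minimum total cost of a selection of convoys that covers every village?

14

S1, S4 together cover every village (S1 ∪ S4 = {N0, N1, N2, N3, N4, N5, N6, N7, N8, N9, N10, N11}); total cost 7 + 7 = 14.
The greedy pick S4, S2, S1 costs 18; no covering selection beats 14.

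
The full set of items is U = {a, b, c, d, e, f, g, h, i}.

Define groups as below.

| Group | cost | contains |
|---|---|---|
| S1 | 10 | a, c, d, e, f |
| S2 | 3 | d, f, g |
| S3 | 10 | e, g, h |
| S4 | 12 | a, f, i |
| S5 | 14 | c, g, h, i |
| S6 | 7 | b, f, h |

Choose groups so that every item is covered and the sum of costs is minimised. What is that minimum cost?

S1, S5, S6 together cover every item (S1 ∪ S5 ∪ S6 = {a, b, c, d, e, f, g, h, i}); total cost 10 + 14 + 7 = 31.
The greedy pick S2, S1, S6, S4 costs 32; no covering selection beats 31.

31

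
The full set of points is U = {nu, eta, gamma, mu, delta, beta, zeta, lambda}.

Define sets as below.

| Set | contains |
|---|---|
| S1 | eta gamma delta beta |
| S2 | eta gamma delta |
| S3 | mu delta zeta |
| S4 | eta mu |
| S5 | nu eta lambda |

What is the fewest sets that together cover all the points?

S1 and S3 and S5 together: S1 ∪ S3 ∪ S5 = {nu, eta, gamma, mu, delta, beta, zeta, lambda} — every point is covered.
Only S5 contains nu, so S5 is forced; the remaining 5 points need at least 2 more sets (each remaining set adds at most 3) — so at least 3 sets are needed, and 3 is optimal.

3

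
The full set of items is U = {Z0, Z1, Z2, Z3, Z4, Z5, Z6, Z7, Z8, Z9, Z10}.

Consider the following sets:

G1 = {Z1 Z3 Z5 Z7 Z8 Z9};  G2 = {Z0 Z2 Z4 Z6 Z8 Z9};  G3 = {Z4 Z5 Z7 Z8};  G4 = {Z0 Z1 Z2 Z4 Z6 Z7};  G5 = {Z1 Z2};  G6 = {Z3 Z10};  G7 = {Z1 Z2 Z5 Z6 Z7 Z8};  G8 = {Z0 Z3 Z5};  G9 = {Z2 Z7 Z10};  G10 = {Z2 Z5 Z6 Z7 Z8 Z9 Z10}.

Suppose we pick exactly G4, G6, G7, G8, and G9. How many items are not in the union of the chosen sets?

1

Union of G4, G6, G7, G8, G9 = {Z0, Z1, Z2, Z3, Z4, Z5, Z6, Z7, Z8, Z10}.
Not covered: Z9 — 1 item.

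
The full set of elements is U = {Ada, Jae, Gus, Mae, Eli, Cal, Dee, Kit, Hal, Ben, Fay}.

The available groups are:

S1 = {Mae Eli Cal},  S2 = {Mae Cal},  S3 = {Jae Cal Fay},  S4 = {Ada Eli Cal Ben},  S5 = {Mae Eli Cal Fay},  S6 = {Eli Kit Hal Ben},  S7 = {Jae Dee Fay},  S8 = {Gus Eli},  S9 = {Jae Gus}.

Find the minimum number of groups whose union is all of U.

S2 and S4 and S6 and S7 and S9 together: S2 ∪ S4 ∪ S6 ∪ S7 ∪ S9 = {Ada, Jae, Gus, Mae, Eli, Cal, Dee, Kit, Hal, Ben, Fay} — every element is covered.
No 4 of the 9 groups cover everything (all 126 combinations miss at least one element), so 5 is optimal.

5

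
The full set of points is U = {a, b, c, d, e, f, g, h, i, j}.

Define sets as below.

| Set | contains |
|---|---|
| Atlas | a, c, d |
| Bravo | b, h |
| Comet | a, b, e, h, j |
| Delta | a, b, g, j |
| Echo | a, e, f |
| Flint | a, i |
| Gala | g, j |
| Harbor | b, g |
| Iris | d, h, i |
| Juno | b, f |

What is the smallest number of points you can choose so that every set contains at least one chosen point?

4

The 4 points {a, b, g, i} hit every set.
No choice of 3 points meets every set, so 4 is the minimum.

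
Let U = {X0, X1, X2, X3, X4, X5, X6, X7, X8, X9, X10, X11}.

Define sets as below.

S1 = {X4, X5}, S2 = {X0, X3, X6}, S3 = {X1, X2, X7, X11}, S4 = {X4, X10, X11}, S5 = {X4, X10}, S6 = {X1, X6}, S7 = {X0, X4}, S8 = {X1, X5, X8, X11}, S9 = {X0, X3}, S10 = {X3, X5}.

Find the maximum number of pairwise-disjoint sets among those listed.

S1, S3, S9 are pairwise disjoint (S1={X4,X5}; S3={X1,X2,X7,X11}; S9={X0,X3}).
Every remaining set overlaps one of these, and no 4 of the listed sets are pairwise disjoint, so 3 is the maximum.

3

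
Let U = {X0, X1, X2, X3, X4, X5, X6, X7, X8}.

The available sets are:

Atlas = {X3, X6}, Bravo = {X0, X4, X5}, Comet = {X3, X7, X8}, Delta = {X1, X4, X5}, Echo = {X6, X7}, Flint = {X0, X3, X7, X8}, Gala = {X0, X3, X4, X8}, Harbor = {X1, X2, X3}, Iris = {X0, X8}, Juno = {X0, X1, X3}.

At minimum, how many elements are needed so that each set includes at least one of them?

Take H = {X1, X5, X6, X8}. Each listed set contains at least one of these, so H is a hitting set of size 4.
No choice of 3 elements meets every set, so 4 is the minimum.

4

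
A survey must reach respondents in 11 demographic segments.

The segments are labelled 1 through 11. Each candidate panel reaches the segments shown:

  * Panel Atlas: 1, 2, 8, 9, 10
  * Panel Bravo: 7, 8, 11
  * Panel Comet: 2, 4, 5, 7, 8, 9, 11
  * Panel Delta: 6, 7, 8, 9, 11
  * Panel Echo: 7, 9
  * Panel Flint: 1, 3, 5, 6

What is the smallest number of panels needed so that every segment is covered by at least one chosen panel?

3

Atlas and Comet and Flint together: Atlas ∪ Comet ∪ Flint = {1, 2, 3, 4, 5, 6, 7, 8, 9, 10, 11} — every segment is covered.
Only Flint contains 3, so Flint is forced; the remaining 7 segments need at least 2 more panels (each remaining panel adds at most 6) — so at least 3 panels are needed, and 3 is optimal.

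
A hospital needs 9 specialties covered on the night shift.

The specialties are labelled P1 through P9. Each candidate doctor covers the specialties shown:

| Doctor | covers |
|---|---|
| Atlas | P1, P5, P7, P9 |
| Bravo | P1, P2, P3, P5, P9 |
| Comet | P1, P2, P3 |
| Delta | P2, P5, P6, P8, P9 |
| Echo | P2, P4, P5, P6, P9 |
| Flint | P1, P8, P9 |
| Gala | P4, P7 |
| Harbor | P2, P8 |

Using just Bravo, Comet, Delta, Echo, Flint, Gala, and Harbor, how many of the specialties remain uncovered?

Union of Bravo, Comet, Delta, Echo, Flint, Gala, Harbor = {P1, P2, P3, P4, P5, P6, P7, P8, P9} — that's every specialty, so 0 are uncovered.

0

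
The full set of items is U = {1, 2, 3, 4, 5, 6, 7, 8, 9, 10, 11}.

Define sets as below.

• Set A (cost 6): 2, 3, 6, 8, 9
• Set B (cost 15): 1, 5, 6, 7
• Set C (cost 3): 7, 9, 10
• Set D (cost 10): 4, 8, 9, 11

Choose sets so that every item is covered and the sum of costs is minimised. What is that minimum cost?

A, B, C, D together cover every item (A ∪ B ∪ C ∪ D = {1, 2, 3, 4, 5, 6, 7, 8, 9, 10, 11}); total cost 6 + 15 + 3 + 10 = 34.
No covering selection has total cost below 34.

34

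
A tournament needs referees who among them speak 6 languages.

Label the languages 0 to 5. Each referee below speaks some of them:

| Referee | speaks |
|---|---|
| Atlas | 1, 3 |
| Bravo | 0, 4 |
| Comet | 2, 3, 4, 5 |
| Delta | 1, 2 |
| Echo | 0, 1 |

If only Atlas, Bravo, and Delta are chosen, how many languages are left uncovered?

1

Union of Atlas, Bravo, Delta = {0, 1, 2, 3, 4}.
Not covered: 5 — 1 language.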